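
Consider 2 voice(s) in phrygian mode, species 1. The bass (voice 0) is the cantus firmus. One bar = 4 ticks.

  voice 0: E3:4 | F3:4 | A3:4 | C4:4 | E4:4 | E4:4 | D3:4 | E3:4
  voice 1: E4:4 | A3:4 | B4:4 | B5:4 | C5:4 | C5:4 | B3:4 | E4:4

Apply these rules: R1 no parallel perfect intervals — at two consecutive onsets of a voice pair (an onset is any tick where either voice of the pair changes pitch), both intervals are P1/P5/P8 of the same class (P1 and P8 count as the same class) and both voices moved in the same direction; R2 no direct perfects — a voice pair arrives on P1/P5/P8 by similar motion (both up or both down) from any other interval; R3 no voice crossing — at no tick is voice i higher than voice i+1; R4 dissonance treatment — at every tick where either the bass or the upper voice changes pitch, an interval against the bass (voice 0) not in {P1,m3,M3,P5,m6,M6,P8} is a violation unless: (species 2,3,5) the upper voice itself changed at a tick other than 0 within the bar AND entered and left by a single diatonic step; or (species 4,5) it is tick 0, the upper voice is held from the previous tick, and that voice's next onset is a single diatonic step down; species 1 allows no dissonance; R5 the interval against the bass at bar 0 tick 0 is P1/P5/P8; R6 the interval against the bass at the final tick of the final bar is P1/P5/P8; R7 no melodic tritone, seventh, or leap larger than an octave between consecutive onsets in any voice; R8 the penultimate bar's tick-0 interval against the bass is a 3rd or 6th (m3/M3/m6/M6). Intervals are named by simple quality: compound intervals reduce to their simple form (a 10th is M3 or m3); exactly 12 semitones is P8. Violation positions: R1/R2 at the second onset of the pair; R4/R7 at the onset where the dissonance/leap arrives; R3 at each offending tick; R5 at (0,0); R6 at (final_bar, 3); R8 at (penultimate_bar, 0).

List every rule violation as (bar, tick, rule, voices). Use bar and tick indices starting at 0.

bar 0: v0=E3 v1=E4 downbeat P8
bar 1: v0=F3 v1=A3 downbeat M3
bar 2: v0=A3 v1=B4 downbeat M2
bar 3: v0=C4 v1=B5 downbeat M7
bar 4: v0=E4 v1=C5 downbeat m6
bar 5: v0=E4 v1=C5 downbeat m6
bar 6: v0=D3 v1=B3 downbeat M6
bar 7: v0=E3 v1=E4 downbeat P8
  -> R4 @ bar 2 tick 0 v(0, 1): A3/B4 M2 untreated
  -> R7 @ bar 2 tick 0 v(1,): A3->B4 leap 14st
  -> R4 @ bar 3 tick 0 v(0, 1): C4/B5 M7 untreated
  -> R7 @ bar 4 tick 0 v(1,): B5->C5 leap 11st
  -> R7 @ bar 6 tick 0 v(0,): E4->D3 leap 14st
  -> R7 @ bar 6 tick 0 v(1,): C5->B3 leap 13st
  -> R2 @ bar 7 tick 0 v(0, 1): D3/B3 M6 -> E3/E4 P8 similar

(2, 0, R4, (0, 1))
(2, 0, R7, (1,))
(3, 0, R4, (0, 1))
(4, 0, R7, (1,))
(6, 0, R7, (0,))
(6, 0, R7, (1,))
(7, 0, R2, (0, 1))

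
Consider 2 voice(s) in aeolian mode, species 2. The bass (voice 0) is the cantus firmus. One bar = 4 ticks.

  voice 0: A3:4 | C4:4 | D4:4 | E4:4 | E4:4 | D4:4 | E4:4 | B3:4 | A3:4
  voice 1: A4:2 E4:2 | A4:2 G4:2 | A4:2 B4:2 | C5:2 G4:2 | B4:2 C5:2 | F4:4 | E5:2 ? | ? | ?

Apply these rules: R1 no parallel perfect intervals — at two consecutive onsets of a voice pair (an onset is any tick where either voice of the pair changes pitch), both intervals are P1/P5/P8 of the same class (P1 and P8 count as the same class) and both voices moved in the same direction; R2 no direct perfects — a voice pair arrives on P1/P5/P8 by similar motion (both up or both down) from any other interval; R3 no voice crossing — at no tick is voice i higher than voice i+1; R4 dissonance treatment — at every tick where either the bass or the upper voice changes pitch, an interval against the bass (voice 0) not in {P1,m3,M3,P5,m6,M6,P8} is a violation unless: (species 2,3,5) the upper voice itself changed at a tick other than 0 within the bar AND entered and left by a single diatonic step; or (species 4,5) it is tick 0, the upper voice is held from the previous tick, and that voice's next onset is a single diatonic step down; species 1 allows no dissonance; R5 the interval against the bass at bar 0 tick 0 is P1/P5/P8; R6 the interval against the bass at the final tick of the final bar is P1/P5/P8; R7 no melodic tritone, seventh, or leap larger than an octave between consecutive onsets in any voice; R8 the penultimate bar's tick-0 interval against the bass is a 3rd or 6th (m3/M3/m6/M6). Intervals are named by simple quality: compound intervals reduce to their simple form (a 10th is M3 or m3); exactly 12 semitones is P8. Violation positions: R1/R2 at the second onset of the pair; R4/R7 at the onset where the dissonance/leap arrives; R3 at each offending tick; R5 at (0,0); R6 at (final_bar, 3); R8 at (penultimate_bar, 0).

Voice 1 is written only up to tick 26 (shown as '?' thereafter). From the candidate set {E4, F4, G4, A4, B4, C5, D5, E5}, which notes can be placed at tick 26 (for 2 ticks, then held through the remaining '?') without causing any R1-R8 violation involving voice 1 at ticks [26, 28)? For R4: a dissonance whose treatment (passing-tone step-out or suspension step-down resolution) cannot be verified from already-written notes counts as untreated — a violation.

E4: legal
F4: violates R4,R7
G4: legal
A4: violates R4
B4: legal
C5: legal
D5: violates R4
E5: legal

{B4, C5, E4, E5, G4}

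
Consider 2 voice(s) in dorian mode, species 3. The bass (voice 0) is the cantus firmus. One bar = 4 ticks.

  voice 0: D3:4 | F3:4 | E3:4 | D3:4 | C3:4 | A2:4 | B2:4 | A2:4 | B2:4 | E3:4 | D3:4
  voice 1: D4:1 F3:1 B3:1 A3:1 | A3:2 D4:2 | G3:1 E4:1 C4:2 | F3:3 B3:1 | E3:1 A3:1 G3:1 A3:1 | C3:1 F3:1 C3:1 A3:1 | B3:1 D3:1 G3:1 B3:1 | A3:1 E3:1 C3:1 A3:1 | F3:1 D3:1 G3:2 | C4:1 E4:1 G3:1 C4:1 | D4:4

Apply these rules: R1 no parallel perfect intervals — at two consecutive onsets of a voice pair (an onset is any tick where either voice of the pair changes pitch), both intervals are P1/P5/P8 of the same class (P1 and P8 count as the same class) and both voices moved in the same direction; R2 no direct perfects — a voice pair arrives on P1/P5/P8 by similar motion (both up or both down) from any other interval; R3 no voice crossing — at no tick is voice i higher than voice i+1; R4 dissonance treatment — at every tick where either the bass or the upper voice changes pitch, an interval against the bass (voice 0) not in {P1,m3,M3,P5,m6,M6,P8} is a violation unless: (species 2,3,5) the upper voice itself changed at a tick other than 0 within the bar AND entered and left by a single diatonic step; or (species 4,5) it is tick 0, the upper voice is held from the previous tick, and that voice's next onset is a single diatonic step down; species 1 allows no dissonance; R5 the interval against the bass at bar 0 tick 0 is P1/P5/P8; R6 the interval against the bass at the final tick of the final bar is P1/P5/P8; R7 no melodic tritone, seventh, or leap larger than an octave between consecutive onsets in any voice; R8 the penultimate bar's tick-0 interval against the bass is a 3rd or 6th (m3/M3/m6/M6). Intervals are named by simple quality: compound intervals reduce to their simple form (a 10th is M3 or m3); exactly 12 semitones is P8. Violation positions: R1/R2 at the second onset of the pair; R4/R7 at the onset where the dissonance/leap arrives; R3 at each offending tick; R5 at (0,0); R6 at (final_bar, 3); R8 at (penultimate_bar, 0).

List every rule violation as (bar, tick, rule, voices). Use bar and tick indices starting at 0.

bar 0: v0=D3 v1=D4 downbeat P8
bar 1: v0=F3 v1=A3 downbeat M3
bar 2: v0=E3 v1=G3 downbeat m3
bar 3: v0=D3 v1=F3 downbeat m3
bar 4: v0=C3 v1=E3 downbeat M3
bar 5: v0=A2 v1=C3 downbeat m3
bar 6: v0=B2 v1=B3 downbeat P8
bar 7: v0=A2 v1=A3 downbeat P8
bar 8: v0=B2 v1=F3 downbeat TT
bar 9: v0=E3 v1=C4 downbeat m6
bar 10: v0=D3 v1=D4 downbeat P8
  -> R7 @ bar 0 tick 2 v(1,): F3->B3 leap 6st
  -> R7 @ bar 3 tick 3 v(1,): F3->B3 leap 6st
  -> R1 @ bar 6 tick 0 v(0, 1): A2/A3 P8 -> B2/B3 P8 similar
  -> R1 @ bar 7 tick 0 v(0, 1): B2/B3 P8 -> A2/A3 P8 similar
  -> R4 @ bar 8 tick 0 v(0, 1): B2/F3 TT untreated

(0, 2, R7, (1,))
(3, 3, R7, (1,))
(6, 0, R1, (0, 1))
(7, 0, R1, (0, 1))
(8, 0, R4, (0, 1))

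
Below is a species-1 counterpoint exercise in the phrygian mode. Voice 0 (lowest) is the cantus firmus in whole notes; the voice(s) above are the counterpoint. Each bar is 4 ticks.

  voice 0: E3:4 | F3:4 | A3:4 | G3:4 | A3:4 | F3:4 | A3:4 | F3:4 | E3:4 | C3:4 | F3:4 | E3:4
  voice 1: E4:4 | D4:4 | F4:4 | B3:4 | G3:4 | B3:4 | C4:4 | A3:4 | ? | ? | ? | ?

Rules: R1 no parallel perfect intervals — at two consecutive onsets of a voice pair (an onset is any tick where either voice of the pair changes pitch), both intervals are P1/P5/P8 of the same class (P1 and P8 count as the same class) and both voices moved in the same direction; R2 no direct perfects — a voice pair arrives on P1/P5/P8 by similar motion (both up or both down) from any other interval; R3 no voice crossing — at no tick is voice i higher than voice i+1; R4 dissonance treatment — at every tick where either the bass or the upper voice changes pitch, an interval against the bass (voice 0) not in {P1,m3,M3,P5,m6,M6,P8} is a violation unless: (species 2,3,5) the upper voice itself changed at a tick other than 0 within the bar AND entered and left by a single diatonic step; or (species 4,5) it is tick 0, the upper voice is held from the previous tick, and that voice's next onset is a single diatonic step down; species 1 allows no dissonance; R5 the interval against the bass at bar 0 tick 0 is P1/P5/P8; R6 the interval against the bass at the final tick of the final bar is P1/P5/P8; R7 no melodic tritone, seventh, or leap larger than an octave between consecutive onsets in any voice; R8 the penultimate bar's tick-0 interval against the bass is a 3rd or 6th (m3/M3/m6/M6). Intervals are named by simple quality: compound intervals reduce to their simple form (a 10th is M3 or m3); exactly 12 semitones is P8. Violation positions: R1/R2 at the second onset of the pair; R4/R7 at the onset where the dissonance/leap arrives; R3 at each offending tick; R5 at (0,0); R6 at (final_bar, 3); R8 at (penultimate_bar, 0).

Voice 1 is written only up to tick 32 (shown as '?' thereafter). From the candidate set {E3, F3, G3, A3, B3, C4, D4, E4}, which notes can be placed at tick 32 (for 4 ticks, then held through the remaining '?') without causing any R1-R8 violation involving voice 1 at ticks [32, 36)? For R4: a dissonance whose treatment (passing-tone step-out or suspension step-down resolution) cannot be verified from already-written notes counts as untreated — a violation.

{B3, C4, E4, G3}

E3: violates R2
F3: violates R4
G3: legal
A3: violates R4
B3: legal
C4: legal
D4: violates R4
E4: legal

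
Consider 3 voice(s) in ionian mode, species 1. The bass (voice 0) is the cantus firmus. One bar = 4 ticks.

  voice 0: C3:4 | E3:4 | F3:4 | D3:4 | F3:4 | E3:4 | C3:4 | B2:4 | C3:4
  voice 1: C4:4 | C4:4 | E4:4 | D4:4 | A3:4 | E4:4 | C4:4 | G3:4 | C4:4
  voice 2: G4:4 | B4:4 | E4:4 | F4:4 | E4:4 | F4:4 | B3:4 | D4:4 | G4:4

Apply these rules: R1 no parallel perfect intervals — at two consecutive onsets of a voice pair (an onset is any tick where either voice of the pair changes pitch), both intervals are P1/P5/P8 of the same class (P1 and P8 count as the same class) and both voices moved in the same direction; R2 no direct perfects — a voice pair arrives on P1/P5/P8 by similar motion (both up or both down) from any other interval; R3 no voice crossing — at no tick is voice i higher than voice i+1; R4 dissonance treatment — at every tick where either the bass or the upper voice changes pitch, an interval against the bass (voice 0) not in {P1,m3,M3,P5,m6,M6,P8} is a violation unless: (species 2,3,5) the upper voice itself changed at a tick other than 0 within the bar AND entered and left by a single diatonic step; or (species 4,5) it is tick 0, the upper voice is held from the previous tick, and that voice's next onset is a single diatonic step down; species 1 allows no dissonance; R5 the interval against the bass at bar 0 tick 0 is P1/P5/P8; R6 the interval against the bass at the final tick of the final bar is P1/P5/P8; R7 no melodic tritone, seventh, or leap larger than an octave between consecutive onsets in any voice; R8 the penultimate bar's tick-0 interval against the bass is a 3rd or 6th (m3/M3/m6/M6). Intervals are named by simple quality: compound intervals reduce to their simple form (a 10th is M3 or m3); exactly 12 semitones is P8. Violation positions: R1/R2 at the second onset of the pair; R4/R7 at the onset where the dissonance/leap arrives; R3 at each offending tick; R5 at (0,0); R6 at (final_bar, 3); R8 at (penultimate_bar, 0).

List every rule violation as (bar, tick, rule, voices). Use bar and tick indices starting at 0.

(1, 0, R1, (0, 2))
(2, 0, R4, (0, 1))
(2, 0, R4, (0, 2))
(3, 0, R2, (0, 1))
(4, 0, R2, (1, 2))
(4, 0, R4, (0, 2))
(5, 0, R4, (0, 2))
(6, 0, R1, (0, 1))
(6, 0, R3, (1, 2))
(6, 0, R4, (0, 2))
(6, 0, R7, (2,))
(6, 1, R3, (1, 2))
(6, 2, R3, (1, 2))
(6, 3, R3, (1, 2))
(8, 0, R1, (1, 2))
(8, 0, R2, (0, 1))
(8, 0, R2, (0, 2))

bar 0: v0=C3 v1=C4 v2=G4 downbeat P5
bar 1: v0=E3 v1=C4 v2=B4 downbeat P5
bar 2: v0=F3 v1=E4 v2=E4 downbeat M7
bar 3: v0=D3 v1=D4 v2=F4 downbeat m3
bar 4: v0=F3 v1=A3 v2=E4 downbeat M7
bar 5: v0=E3 v1=E4 v2=F4 downbeat m2
bar 6: v0=C3 v1=C4 v2=B3 downbeat M7
bar 7: v0=B2 v1=G3 v2=D4 downbeat m3
bar 8: v0=C3 v1=C4 v2=G4 downbeat P5
  -> R1 @ bar 1 tick 0 v(0, 2): C3/G4 P5 -> E3/B4 P5 similar
  -> R4 @ bar 2 tick 0 v(0, 1): F3/E4 M7 untreated
  -> R4 @ bar 2 tick 0 v(0, 2): F3/E4 M7 untreated
  -> R2 @ bar 3 tick 0 v(0, 1): F3/E4 M7 -> D3/D4 P8 similar
  -> R2 @ bar 4 tick 0 v(1, 2): D4/F4 m3 -> A3/E4 P5 similar
  -> R4 @ bar 4 tick 0 v(0, 2): F3/E4 M7 untreated
  -> R4 @ bar 5 tick 0 v(0, 2): E3/F4 m2 untreated
  -> R1 @ bar 6 tick 0 v(0, 1): E3/E4 P8 -> C3/C4 P8 similar
  -> R3 @ bar 6 tick 0 v(1, 2): C4 above B3
  -> R4 @ bar 6 tick 0 v(0, 2): C3/B3 M7 untreated
  -> R7 @ bar 6 tick 0 v(2,): F4->B3 leap 6st
  -> R3 @ bar 6 tick 1 v(1, 2): C4 above B3
  -> R3 @ bar 6 tick 2 v(1, 2): C4 above B3
  -> R3 @ bar 6 tick 3 v(1, 2): C4 above B3
  -> R1 @ bar 8 tick 0 v(1, 2): G3/D4 P5 -> C4/G4 P5 similar
  -> R2 @ bar 8 tick 0 v(0, 1): B2/G3 m6 -> C3/C4 P8 similar
  -> R2 @ bar 8 tick 0 v(0, 2): B2/D4 m3 -> C3/G4 P5 similar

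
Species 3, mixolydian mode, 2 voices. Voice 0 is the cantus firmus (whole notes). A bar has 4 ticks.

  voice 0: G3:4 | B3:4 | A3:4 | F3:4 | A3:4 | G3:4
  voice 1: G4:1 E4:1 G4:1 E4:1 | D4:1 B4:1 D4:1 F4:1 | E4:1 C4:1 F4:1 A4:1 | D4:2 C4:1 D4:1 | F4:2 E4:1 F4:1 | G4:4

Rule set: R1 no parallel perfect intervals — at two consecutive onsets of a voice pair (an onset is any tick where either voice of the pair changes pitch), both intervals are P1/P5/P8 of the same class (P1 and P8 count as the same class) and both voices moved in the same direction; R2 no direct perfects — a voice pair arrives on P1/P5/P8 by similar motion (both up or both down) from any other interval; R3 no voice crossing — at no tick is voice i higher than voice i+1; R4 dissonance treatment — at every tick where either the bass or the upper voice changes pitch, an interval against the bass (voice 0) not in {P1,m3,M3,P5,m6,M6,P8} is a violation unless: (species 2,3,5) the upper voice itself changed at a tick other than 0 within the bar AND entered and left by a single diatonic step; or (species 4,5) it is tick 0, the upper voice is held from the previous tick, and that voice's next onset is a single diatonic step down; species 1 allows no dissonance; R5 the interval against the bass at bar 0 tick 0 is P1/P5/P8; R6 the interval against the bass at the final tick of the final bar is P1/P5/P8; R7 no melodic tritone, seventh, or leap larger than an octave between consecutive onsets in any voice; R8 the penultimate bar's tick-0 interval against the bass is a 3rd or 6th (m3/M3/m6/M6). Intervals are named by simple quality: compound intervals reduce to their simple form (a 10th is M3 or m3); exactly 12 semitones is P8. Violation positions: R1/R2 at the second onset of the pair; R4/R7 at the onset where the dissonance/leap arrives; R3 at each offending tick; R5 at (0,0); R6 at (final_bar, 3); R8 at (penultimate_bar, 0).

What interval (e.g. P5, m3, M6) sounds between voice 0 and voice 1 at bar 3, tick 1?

voice 0=F3 voice 1=D4 -> M6

M6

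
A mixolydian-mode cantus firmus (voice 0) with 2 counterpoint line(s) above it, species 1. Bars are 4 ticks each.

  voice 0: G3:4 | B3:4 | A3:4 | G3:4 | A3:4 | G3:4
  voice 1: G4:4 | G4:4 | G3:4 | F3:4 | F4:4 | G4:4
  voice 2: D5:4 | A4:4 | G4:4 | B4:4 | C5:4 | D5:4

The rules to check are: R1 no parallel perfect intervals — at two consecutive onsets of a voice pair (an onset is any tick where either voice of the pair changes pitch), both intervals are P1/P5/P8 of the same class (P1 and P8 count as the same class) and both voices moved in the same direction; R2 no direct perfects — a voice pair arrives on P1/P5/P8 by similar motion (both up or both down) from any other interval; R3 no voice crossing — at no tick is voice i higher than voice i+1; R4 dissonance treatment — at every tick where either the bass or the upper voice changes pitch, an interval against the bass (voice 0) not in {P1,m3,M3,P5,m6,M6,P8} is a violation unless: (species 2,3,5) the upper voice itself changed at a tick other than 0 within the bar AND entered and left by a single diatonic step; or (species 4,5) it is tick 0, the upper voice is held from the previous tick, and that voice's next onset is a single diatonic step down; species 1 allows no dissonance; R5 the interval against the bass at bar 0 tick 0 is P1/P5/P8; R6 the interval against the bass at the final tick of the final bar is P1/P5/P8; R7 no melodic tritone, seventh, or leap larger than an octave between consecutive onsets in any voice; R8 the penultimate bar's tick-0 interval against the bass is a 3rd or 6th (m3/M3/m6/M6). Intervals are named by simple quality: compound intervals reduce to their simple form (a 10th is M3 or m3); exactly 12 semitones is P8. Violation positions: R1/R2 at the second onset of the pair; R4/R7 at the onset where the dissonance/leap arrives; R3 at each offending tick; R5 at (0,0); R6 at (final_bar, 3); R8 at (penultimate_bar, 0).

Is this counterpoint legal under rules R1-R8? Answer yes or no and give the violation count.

bar 0: v0=G3 v1=G4 v2=D5 (P5)
bar 1: v0=B3 v1=G4 v2=A4 (m7)
bar 2: v0=A3 v1=G3 v2=G4 (m7)
bar 3: v0=G3 v1=F3 v2=B4 (M3)
bar 4: v0=A3 v1=F4 v2=C5 (m3)
bar 5: v0=G3 v1=G4 v2=D5 (P5)
  R4 @ bar1.0: B3/A4 m7 untreated
  R2 @ bar2.0: G4/A4 M2 -> G3/G4 P8 similar
  R3 @ bar2.0: A3 above G3
  R4 @ bar2.0: A3/G3 M2 untreated
  R4 @ bar2.0: A3/G4 m7 untreated
  R3 @ bar2.1: A3 above G3
  R3 @ bar2.2: A3 above G3
  R3 @ bar2.3: A3 above G3
  R3 @ bar3.0: G3 above F3
  R4 @ bar3.0: G3/F3 M2 untreated
  R3 @ bar3.1: G3 above F3
  R3 @ bar3.2: G3 above F3
  R3 @ bar3.3: G3 above F3
  R2 @ bar4.0: F3/B4 TT -> F4/C5 P5 similar
  R1 @ bar5.0: F4/C5 P5 -> G4/D5 P5 similar

No (15 violations)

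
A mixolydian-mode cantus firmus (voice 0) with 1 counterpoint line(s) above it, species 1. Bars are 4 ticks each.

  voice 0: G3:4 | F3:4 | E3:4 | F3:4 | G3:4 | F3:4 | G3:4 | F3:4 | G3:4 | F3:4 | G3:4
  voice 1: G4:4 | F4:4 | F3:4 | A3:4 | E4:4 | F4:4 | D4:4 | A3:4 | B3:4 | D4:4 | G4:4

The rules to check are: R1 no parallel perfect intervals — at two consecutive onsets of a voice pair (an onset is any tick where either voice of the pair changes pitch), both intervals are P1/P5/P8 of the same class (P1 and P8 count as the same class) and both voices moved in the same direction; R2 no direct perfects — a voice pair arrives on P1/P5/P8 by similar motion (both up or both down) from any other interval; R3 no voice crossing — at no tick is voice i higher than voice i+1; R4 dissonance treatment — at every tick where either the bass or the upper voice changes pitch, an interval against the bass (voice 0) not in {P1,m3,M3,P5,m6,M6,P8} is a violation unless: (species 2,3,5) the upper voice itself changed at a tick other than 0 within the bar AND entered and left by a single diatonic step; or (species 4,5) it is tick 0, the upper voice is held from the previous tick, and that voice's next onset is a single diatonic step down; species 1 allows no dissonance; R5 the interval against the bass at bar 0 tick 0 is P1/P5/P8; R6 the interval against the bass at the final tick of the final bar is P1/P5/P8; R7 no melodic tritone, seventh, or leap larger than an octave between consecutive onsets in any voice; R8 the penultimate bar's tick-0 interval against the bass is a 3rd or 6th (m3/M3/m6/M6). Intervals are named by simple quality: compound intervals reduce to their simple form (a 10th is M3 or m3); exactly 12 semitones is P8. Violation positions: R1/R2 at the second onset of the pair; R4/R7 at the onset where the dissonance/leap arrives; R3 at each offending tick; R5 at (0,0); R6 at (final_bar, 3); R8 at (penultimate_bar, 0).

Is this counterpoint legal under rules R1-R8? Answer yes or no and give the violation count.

bar 0: v0=G3 v1=G4 (P8)
bar 1: v0=F3 v1=F4 (P8)
bar 2: v0=E3 v1=F3 (m2)
bar 3: v0=F3 v1=A3 (M3)
bar 4: v0=G3 v1=E4 (M6)
bar 5: v0=F3 v1=F4 (P8)
bar 6: v0=G3 v1=D4 (P5)
bar 7: v0=F3 v1=A3 (M3)
bar 8: v0=G3 v1=B3 (M3)
bar 9: v0=F3 v1=D4 (M6)
bar 10: v0=G3 v1=G4 (P8)
  R1 @ bar1.0: G3/G4 P8 -> F3/F4 P8 similar
  R4 @ bar2.0: E3/F3 m2 untreated
  R2 @ bar10.0: F3/D4 M6 -> G3/G4 P8 similar

No (3 violations)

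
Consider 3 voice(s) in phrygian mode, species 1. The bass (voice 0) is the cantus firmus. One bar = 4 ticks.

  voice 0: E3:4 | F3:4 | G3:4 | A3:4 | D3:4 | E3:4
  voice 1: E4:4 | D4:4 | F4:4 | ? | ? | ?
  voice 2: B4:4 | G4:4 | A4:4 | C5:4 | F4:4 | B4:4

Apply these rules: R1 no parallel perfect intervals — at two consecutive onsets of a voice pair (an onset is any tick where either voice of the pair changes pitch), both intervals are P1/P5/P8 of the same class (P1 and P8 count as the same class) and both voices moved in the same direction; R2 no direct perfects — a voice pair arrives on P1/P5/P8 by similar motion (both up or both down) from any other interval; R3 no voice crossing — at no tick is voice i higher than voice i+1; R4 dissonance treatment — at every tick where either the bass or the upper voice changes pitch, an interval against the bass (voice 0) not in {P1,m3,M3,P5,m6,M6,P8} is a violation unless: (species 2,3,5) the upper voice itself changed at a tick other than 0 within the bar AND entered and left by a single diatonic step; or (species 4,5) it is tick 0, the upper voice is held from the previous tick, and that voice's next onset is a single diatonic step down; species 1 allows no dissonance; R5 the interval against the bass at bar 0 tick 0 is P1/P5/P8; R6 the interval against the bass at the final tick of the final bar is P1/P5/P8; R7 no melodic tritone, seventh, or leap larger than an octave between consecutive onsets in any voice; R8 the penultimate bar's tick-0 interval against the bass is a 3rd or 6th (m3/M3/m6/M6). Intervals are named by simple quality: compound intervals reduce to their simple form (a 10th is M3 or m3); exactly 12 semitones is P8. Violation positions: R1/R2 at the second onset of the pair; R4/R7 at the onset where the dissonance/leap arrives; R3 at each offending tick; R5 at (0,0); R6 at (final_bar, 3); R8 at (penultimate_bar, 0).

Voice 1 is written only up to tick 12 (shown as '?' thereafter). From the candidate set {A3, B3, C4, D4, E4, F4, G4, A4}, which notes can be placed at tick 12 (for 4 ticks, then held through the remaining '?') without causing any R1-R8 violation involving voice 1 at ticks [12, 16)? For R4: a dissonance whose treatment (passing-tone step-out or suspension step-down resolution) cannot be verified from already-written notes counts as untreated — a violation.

A3: legal
B3: violates R4,R7
C4: legal
D4: violates R4
E4: legal
F4: legal
G4: violates R4
A4: violates R2

{A3, C4, E4, F4}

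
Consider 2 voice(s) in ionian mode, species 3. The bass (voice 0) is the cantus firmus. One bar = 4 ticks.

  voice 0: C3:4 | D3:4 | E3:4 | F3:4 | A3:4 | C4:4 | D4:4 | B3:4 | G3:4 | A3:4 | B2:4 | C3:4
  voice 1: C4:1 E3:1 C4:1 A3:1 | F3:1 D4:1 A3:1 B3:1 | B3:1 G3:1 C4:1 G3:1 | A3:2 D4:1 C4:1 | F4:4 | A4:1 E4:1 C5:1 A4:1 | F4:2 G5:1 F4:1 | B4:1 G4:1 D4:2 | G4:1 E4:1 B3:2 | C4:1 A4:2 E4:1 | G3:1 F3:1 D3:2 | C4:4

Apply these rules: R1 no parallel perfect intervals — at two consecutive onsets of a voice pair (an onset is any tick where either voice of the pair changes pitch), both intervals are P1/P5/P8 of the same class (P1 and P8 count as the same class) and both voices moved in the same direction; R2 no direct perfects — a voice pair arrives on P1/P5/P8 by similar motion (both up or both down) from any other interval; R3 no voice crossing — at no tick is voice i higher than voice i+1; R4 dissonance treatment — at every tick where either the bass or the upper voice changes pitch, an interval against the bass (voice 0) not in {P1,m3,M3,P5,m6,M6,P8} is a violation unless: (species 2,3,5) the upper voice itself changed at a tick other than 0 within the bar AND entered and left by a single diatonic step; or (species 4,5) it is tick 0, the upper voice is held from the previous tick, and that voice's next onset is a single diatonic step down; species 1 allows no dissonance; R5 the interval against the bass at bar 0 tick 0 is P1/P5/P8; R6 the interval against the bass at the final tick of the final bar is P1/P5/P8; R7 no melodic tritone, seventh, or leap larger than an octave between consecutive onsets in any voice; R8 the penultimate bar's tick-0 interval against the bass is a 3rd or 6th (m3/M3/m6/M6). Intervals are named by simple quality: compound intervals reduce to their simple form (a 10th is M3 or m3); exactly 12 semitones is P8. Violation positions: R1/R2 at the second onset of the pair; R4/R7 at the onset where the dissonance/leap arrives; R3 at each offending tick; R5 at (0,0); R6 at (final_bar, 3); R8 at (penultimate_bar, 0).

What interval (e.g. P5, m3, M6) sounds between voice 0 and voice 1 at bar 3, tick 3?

P5

voice 0=F3 voice 1=C4 -> P5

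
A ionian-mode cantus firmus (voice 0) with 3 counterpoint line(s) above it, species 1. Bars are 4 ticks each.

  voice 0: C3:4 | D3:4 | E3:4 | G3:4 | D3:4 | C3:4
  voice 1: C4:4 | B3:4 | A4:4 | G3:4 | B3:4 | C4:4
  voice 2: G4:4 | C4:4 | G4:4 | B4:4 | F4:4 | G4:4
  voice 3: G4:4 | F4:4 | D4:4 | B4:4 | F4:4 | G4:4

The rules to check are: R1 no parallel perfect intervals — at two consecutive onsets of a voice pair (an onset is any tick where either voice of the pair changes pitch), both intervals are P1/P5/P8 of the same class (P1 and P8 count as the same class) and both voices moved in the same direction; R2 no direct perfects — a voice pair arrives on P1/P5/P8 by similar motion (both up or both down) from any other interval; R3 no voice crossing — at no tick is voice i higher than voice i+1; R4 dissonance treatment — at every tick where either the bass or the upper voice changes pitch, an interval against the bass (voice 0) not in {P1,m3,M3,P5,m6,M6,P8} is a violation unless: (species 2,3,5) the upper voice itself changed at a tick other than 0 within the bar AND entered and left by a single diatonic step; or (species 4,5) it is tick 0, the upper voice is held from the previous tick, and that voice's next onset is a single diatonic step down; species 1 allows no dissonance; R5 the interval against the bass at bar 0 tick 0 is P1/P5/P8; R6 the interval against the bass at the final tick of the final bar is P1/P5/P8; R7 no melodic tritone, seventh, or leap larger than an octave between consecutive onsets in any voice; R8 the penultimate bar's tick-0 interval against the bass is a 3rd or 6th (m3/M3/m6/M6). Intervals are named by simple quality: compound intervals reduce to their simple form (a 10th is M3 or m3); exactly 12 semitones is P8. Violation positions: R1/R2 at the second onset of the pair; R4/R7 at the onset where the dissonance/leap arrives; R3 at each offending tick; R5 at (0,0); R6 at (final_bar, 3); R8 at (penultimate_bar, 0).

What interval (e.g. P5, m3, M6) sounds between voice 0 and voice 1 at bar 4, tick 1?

M6

voice 0=D3 voice 1=B3 -> M6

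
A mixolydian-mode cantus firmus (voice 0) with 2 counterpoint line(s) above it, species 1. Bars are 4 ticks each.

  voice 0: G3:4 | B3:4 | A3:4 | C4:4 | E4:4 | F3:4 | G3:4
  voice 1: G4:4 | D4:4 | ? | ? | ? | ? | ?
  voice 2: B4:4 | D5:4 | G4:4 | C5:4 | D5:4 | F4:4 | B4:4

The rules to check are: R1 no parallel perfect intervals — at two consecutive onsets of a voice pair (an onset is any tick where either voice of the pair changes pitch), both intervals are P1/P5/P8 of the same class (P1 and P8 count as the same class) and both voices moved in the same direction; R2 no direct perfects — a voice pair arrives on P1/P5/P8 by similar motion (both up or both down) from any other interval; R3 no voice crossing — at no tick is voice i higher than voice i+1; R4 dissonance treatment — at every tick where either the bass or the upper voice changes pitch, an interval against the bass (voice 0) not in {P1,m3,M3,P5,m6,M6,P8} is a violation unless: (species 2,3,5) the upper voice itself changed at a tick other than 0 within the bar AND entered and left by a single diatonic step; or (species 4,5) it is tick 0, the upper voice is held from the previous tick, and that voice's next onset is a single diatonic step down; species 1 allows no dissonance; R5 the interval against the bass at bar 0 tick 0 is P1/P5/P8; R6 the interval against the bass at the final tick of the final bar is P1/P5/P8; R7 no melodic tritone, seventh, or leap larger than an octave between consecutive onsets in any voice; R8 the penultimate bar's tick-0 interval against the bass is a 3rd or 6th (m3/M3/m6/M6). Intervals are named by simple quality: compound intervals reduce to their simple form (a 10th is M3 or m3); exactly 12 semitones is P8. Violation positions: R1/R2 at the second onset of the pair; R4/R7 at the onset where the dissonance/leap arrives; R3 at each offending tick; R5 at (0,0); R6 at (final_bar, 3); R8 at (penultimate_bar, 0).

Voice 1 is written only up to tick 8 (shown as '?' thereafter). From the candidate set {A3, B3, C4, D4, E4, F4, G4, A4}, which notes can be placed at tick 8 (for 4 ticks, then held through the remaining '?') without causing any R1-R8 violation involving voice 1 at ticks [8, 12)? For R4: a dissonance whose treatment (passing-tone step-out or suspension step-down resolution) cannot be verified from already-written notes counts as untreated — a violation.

A3: violates R2
B3: violates R4
C4: violates R2
D4: violates R4
E4: legal
F4: legal
G4: violates R4
A4: violates R3

{E4, F4}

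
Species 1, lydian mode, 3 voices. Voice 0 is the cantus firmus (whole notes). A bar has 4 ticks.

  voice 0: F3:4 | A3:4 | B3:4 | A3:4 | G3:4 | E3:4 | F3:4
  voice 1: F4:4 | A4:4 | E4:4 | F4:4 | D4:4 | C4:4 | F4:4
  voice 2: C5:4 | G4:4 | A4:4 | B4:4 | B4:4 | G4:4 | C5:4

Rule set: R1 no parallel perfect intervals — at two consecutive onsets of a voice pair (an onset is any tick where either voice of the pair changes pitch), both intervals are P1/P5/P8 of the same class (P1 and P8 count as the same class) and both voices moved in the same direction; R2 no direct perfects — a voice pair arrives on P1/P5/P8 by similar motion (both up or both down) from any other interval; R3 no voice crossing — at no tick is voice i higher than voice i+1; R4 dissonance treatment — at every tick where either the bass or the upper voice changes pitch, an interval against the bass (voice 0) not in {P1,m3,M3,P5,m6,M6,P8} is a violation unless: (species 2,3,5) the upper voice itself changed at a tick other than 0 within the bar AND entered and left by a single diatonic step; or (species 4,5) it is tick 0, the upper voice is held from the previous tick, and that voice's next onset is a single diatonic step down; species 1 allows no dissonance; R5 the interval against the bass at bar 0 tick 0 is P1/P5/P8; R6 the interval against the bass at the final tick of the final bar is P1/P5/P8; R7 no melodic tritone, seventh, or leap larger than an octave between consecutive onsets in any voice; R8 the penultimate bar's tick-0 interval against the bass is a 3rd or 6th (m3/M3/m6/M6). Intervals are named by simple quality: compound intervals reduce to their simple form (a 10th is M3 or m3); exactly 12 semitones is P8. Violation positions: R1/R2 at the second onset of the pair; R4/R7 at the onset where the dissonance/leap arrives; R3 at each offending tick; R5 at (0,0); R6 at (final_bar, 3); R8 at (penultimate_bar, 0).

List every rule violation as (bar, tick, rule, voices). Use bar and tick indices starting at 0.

(1, 0, R1, (0, 1))
(1, 0, R3, (1, 2))
(1, 0, R4, (0, 2))
(1, 1, R3, (1, 2))
(1, 2, R3, (1, 2))
(1, 3, R3, (1, 2))
(2, 0, R4, (0, 1))
(2, 0, R4, (0, 2))
(3, 0, R4, (0, 2))
(4, 0, R2, (0, 1))
(5, 0, R2, (1, 2))
(6, 0, R1, (1, 2))
(6, 0, R2, (0, 1))
(6, 0, R2, (0, 2))

bar 0: v0=F3 v1=F4 v2=C5 downbeat P5
bar 1: v0=A3 v1=A4 v2=G4 downbeat m7
bar 2: v0=B3 v1=E4 v2=A4 downbeat m7
bar 3: v0=A3 v1=F4 v2=B4 downbeat M2
bar 4: v0=G3 v1=D4 v2=B4 downbeat M3
bar 5: v0=E3 v1=C4 v2=G4 downbeat m3
bar 6: v0=F3 v1=F4 v2=C5 downbeat P5
  -> R1 @ bar 1 tick 0 v(0, 1): F3/F4 P8 -> A3/A4 P8 similar
  -> R3 @ bar 1 tick 0 v(1, 2): A4 above G4
  -> R4 @ bar 1 tick 0 v(0, 2): A3/G4 m7 untreated
  -> R3 @ bar 1 tick 1 v(1, 2): A4 above G4
  -> R3 @ bar 1 tick 2 v(1, 2): A4 above G4
  -> R3 @ bar 1 tick 3 v(1, 2): A4 above G4
  -> R4 @ bar 2 tick 0 v(0, 1): B3/E4 P4 untreated
  -> R4 @ bar 2 tick 0 v(0, 2): B3/A4 m7 untreated
  -> R4 @ bar 3 tick 0 v(0, 2): A3/B4 M2 untreated
  -> R2 @ bar 4 tick 0 v(0, 1): A3/F4 m6 -> G3/D4 P5 similar
  -> R2 @ bar 5 tick 0 v(1, 2): D4/B4 M6 -> C4/G4 P5 similar
  -> R1 @ bar 6 tick 0 v(1, 2): C4/G4 P5 -> F4/C5 P5 similar
  -> R2 @ bar 6 tick 0 v(0, 1): E3/C4 m6 -> F3/F4 P8 similar
  -> R2 @ bar 6 tick 0 v(0, 2): E3/G4 m3 -> F3/C5 P5 similar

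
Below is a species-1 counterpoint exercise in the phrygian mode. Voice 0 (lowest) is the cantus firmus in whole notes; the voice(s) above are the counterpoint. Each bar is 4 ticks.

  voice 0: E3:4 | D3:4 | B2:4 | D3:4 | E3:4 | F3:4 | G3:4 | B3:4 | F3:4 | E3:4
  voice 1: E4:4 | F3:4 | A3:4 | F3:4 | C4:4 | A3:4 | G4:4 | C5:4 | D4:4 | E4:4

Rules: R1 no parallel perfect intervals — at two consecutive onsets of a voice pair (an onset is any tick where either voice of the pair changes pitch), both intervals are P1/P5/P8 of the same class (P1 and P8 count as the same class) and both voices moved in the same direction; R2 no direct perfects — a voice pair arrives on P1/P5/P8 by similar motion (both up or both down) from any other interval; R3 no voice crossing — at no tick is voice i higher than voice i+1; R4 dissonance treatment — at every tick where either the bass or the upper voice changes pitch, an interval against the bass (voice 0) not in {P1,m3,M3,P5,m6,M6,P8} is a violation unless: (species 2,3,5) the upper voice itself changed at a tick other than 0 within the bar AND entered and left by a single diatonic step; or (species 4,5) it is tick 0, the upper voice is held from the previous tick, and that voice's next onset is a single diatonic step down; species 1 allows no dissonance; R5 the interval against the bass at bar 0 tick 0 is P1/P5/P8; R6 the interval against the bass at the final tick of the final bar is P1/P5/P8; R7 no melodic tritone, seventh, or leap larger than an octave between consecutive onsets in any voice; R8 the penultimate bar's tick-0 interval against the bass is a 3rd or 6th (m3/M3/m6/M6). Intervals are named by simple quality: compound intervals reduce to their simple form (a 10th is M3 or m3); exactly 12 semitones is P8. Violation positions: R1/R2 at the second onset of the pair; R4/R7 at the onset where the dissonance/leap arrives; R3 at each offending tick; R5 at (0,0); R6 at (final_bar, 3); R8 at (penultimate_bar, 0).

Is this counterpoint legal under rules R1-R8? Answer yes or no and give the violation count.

No (7 violations)

bar 0: v0=E3 v1=E4 (P8)
bar 1: v0=D3 v1=F3 (m3)
bar 2: v0=B2 v1=A3 (m7)
bar 3: v0=D3 v1=F3 (m3)
bar 4: v0=E3 v1=C4 (m6)
bar 5: v0=F3 v1=A3 (M3)
bar 6: v0=G3 v1=G4 (P8)
bar 7: v0=B3 v1=C5 (m2)
bar 8: v0=F3 v1=D4 (M6)
bar 9: v0=E3 v1=E4 (P8)
  R7 @ bar1.0: E4->F3 leap 11st
  R4 @ bar2.0: B2/A3 m7 untreated
  R2 @ bar6.0: F3/A3 M3 -> G3/G4 P8 similar
  R7 @ bar6.0: A3->G4 leap 10st
  R4 @ bar7.0: B3/C5 m2 untreated
  R7 @ bar8.0: B3->F3 leap 6st
  R7 @ bar8.0: C5->D4 leap 10st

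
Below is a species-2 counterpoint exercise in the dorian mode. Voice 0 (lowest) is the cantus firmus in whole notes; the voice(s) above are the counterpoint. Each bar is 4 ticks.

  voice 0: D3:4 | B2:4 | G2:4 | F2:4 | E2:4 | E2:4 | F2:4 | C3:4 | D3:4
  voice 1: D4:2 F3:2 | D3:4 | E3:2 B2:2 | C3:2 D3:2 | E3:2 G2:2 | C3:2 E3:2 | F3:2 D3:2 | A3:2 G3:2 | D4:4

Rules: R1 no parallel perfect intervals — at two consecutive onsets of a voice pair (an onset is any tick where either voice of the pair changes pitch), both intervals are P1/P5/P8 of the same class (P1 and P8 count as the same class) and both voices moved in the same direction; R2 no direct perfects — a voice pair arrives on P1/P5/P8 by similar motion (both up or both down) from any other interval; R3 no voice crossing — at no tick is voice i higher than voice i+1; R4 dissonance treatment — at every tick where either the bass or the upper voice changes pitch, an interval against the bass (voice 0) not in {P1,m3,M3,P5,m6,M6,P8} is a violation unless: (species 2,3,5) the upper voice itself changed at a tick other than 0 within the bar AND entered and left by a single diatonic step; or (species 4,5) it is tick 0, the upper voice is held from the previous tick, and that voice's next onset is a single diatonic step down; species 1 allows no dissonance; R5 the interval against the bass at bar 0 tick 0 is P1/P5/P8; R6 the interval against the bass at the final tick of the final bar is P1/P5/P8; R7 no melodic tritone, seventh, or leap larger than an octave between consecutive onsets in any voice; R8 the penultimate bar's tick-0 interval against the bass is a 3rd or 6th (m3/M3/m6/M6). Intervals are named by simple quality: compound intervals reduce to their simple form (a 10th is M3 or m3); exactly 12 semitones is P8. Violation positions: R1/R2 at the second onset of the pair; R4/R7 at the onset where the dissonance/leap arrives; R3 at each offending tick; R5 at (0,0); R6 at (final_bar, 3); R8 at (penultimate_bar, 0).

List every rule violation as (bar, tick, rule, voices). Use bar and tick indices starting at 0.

(6, 0, R1, (0, 1))
(8, 0, R2, (0, 1))

bar 0: v0=D3 v1=D4 downbeat P8
bar 1: v0=B2 v1=D3 downbeat m3
bar 2: v0=G2 v1=E3 downbeat M6
bar 3: v0=F2 v1=C3 downbeat P5
bar 4: v0=E2 v1=E3 downbeat P8
bar 5: v0=E2 v1=C3 downbeat m6
bar 6: v0=F2 v1=F3 downbeat P8
bar 7: v0=C3 v1=A3 downbeat M6
bar 8: v0=D3 v1=D4 downbeat P8
  -> R1 @ bar 6 tick 0 v(0, 1): E2/E3 P8 -> F2/F3 P8 similar
  -> R2 @ bar 8 tick 0 v(0, 1): C3/G3 P5 -> D3/D4 P8 similar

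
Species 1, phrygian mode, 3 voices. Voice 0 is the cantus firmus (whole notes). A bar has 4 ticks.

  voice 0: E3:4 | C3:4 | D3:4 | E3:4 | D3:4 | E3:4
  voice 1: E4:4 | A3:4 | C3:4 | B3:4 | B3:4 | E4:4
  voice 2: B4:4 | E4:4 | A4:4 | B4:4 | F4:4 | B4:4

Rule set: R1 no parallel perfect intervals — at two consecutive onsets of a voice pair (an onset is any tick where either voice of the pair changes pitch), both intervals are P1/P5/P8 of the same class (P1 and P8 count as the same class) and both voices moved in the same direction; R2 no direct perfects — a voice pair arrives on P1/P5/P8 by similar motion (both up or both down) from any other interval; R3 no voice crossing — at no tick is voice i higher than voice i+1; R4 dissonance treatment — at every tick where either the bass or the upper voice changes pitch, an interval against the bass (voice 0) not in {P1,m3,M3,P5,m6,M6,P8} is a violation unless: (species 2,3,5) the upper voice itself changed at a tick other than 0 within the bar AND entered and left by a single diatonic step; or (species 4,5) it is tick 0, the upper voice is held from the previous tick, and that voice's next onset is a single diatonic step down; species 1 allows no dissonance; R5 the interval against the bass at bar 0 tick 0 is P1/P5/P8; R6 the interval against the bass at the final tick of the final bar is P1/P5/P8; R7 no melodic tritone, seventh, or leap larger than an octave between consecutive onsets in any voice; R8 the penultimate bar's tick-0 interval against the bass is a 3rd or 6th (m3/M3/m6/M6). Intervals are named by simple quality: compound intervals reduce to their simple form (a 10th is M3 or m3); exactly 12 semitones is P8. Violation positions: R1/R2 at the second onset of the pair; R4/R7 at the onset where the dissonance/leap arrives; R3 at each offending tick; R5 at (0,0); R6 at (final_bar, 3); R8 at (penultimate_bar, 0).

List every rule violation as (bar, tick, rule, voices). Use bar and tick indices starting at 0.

bar 0: v0=E3 v1=E4 v2=B4 downbeat P5
bar 1: v0=C3 v1=A3 v2=E4 downbeat M3
bar 2: v0=D3 v1=C3 v2=A4 downbeat P5
bar 3: v0=E3 v1=B3 v2=B4 downbeat P5
bar 4: v0=D3 v1=B3 v2=F4 downbeat m3
bar 5: v0=E3 v1=E4 v2=B4 downbeat P5
  -> R1 @ bar 1 tick 0 v(1, 2): E4/B4 P5 -> A3/E4 P5 similar
  -> R2 @ bar 2 tick 0 v(0, 2): C3/E4 M3 -> D3/A4 P5 similar
  -> R3 @ bar 2 tick 0 v(0, 1): D3 above C3
  -> R4 @ bar 2 tick 0 v(0, 1): D3/C3 M2 untreated
  -> R3 @ bar 2 tick 1 v(0, 1): D3 above C3
  -> R3 @ bar 2 tick 2 v(0, 1): D3 above C3
  -> R3 @ bar 2 tick 3 v(0, 1): D3 above C3
  -> R1 @ bar 3 tick 0 v(0, 2): D3/A4 P5 -> E3/B4 P5 similar
  -> R2 @ bar 3 tick 0 v(0, 1): D3/C3 M2 -> E3/B3 P5 similar
  -> R2 @ bar 3 tick 0 v(1, 2): C3/A4 M6 -> B3/B4 P8 similar
  -> R7 @ bar 3 tick 0 v(1,): C3->B3 leap 11st
  -> R7 @ bar 4 tick 0 v(2,): B4->F4 leap 6st
  -> R2 @ bar 5 tick 0 v(0, 1): D3/B3 M6 -> E3/E4 P8 similar
  -> R2 @ bar 5 tick 0 v(0, 2): D3/F4 m3 -> E3/B4 P5 similar
  -> R2 @ bar 5 tick 0 v(1, 2): B3/F4 TT -> E4/B4 P5 similar
  -> R7 @ bar 5 tick 0 v(2,): F4->B4 leap 6st

(1, 0, R1, (1, 2))
(2, 0, R2, (0, 2))
(2, 0, R3, (0, 1))
(2, 0, R4, (0, 1))
(2, 1, R3, (0, 1))
(2, 2, R3, (0, 1))
(2, 3, R3, (0, 1))
(3, 0, R1, (0, 2))
(3, 0, R2, (0, 1))
(3, 0, R2, (1, 2))
(3, 0, R7, (1,))
(4, 0, R7, (2,))
(5, 0, R2, (0, 1))
(5, 0, R2, (0, 2))
(5, 0, R2, (1, 2))
(5, 0, R7, (2,))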